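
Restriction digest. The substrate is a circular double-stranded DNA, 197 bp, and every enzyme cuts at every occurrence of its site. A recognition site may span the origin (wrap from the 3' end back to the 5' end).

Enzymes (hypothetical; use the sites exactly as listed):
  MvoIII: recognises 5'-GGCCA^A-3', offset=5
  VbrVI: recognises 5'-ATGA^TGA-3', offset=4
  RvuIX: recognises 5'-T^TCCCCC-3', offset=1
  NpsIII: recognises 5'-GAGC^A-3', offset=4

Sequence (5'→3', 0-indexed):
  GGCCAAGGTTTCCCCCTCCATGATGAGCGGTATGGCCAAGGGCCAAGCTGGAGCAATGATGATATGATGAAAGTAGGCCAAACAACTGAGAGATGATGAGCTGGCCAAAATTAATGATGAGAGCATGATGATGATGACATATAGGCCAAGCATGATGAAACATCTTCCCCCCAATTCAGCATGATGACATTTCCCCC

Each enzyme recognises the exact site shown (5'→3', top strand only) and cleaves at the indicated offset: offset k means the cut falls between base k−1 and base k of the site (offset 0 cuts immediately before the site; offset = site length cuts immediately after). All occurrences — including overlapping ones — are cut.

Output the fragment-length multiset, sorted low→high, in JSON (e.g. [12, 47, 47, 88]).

[3,3,4,5,5,7,7,7,7,8,9,10,10,11,11,13,13,14,15,16,19]

Site scan:
  MvoIII (GGCCAA, off=5): starts [0, 33, 40, 75, 102, 143] → cuts [5, 38, 45, 80, 107, 148]
  VbrVI (ATGATGA, off=4): starts [19, 55, 63, 92, 113, 124, 127, 130, 151, 180] → cuts [23, 59, 67, 96, 117, 128, 131, 134, 155, 184]
  RvuIX (TTCCCCC, off=1): starts [9, 164, 190] → cuts [10, 165, 191]
  NpsIII (GAGCA, off=4): starts [50, 120] → cuts [54, 124]

Pooled cuts: [5, 10, 23, 38, 45, 54, 59, 67, 80, 96, 107, 117, 124, 128, 131, 134, 148, 155, 165, 184, 191]

Fragment lengths:
  5→10: 5 bp
  10→23: 13 bp
  23→38: 15 bp
  38→45: 7 bp
  45→54: 9 bp
  54→59: 5 bp
  59→67: 8 bp
  67→80: 13 bp
  80→96: 16 bp
  96→107: 11 bp
  107→117: 10 bp
  117→124: 7 bp
  124→128: 4 bp
  128→131: 3 bp
  131→134: 3 bp
  134→148: 14 bp
  148→155: 7 bp
  155→165: 10 bp
  165→184: 19 bp
  184→191: 7 bp
  191→5 (wrap): 197-191+5 = 11 bp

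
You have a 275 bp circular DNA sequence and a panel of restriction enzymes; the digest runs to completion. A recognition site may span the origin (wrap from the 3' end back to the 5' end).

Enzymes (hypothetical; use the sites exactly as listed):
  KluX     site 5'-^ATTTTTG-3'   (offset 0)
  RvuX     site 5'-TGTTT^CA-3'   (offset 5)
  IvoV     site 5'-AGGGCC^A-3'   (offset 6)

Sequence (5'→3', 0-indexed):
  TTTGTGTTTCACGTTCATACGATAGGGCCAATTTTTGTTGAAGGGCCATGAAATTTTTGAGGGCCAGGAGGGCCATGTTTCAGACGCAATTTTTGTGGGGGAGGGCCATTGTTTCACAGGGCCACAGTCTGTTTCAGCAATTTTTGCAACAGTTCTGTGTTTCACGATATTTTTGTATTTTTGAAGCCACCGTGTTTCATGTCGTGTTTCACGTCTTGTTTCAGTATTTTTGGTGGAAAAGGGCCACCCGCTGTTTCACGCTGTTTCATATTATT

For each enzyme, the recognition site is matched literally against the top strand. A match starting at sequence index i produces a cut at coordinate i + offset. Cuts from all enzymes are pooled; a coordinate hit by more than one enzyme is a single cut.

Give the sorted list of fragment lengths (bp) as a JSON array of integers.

[1,4,5,5,6,6,6,7,8,8,9,9,10,11,11,12,12,12,13,17,19,20,20,21,23]

Scan for sites:
  KluX (ATTTTTG, off=0): starts [30, 52, 88, 139, 168, 176, 225, 272] → cuts [30, 52, 88, 139, 168, 176, 225, 272]
  RvuX (TGTTTCA, off=5): starts [4, 75, 109, 129, 157, 192, 204, 216, 251, 261] → cuts [9, 80, 114, 134, 162, 197, 209, 221, 256, 266]
  IvoV (AGGGCCA, off=6): starts [23, 41, 59, 68, 101, 117, 239] → cuts [29, 47, 65, 74, 107, 123, 245]

All cut coordinates (distinct, sorted): [9, 29, 30, 47, 52, 65, 74, 80, 88, 107, 114, 123, 134, 139, 162, 168, 176, 197, 209, 221, 225, 245, 256, 266, 272]

Fragments:
  9→29: 20 bp
  29→30: 1 bp
  30→47: 17 bp
  47→52: 5 bp
  52→65: 13 bp
  65→74: 9 bp
  74→80: 6 bp
  80→88: 8 bp
  88→107: 19 bp
  107→114: 7 bp
  114→123: 9 bp
  123→134: 11 bp
  134→139: 5 bp
  139→162: 23 bp
  162→168: 6 bp
  168→176: 8 bp
  176→197: 21 bp
  197→209: 12 bp
  209→221: 12 bp
  221→225: 4 bp
  225→245: 20 bp
  245→256: 11 bp
  256→266: 10 bp
  266→272: 6 bp
  272→9 (wrap): 275-272+9 = 12 bp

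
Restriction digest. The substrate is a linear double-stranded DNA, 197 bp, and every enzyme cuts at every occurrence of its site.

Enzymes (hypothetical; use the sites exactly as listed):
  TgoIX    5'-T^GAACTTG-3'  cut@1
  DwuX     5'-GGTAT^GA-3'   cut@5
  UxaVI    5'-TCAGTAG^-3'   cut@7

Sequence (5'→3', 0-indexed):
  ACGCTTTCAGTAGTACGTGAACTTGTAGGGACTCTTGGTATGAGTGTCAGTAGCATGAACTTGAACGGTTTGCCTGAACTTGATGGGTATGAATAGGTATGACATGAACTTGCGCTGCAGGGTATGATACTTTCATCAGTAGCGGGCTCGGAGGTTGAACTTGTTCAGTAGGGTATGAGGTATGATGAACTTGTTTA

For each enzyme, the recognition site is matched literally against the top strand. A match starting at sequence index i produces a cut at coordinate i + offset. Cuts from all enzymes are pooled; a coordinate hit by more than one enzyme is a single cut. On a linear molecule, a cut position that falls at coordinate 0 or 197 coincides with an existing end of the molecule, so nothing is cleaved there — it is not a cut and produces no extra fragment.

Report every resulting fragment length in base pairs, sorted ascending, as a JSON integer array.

Site scan:
  TgoIX (TGAACTTG, off=1): starts [17, 55, 74, 104, 155, 185] → cuts [18, 56, 75, 105, 156, 186]
  DwuX (GGTATGA, off=5): starts [36, 85, 95, 120, 171, 178] → cuts [41, 90, 100, 125, 176, 183]
  UxaVI (TCAGTAG, off=7): starts [6, 46, 135, 164] → cuts [13, 53, 142, 171]

Pooled cuts: [13, 18, 41, 53, 56, 75, 90, 100, 105, 125, 142, 156, 171, 176, 183, 186]

Fragments:
  [0,13): 13 bp
  [13,18): 5 bp
  [18,41): 23 bp
  [41,53): 12 bp
  [53,56): 3 bp
  [56,75): 19 bp
  [75,90): 15 bp
  [90,100): 10 bp
  [100,105): 5 bp
  [105,125): 20 bp
  [125,142): 17 bp
  [142,156): 14 bp
  [156,171): 15 bp
  [171,176): 5 bp
  [176,183): 7 bp
  [183,186): 3 bp
  [186,197): 11 bp

[3,3,5,5,5,7,10,11,12,13,14,15,15,17,19,20,23]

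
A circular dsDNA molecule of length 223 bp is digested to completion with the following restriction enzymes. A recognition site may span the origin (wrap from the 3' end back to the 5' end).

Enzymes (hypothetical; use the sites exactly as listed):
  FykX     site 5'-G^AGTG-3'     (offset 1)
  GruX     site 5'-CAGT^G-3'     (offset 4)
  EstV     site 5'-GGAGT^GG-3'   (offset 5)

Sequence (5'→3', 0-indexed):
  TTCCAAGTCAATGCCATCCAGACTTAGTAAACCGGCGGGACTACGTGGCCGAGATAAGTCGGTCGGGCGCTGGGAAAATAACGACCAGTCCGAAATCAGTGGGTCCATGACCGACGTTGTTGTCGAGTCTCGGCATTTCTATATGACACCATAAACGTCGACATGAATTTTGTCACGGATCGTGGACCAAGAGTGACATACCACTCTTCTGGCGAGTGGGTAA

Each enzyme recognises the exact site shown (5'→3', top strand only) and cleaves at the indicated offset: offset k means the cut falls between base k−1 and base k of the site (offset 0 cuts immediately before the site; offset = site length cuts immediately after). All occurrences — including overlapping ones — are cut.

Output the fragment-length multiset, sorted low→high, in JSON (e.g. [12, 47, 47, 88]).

Per-enzyme occurrences:
  FykX (GAGTG, off=1): starts [190, 213] → cuts [191, 214]
  GruX (CAGTG, off=4): starts [96] → cuts [100]
  EstV (GGAGTGG, off=5): no sites

Pooled cuts: [100, 191, 214]

Fragments:
  100→191: 91 bp
  191→214: 23 bp
  214→100 (wrap): 223-214+100 = 109 bp

[23,91,109]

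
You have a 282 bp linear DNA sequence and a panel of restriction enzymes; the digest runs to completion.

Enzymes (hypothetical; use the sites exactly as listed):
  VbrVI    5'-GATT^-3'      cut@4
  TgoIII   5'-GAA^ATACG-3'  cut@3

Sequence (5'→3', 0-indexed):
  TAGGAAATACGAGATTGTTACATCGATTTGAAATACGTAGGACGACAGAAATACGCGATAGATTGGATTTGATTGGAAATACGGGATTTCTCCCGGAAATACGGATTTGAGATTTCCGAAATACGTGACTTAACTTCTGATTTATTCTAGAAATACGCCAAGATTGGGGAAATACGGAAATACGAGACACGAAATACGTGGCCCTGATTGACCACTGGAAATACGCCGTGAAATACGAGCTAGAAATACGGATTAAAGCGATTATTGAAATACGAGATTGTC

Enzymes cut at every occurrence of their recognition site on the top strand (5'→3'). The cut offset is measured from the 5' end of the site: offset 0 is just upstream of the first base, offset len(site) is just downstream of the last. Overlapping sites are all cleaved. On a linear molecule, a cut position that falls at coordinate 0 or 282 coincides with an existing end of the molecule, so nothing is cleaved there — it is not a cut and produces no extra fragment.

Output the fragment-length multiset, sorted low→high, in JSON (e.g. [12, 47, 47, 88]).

Site scan:
  VbrVI GATT/4: at [12, 24, 60, 65, 70, 84, 103, 110, 138, 161, 205, 250, 259, 275] ⇒ [16, 28, 64, 69, 74, 88, 107, 114, 142, 165, 209, 254, 263, 279]
  TgoIII GAAATACG/3: at [3, 29, 47, 75, 95, 117, 149, 168, 176, 190, 217, 229, 242, 266] ⇒ [6, 32, 50, 78, 98, 120, 152, 171, 179, 193, 220, 232, 245, 269]

Pooled cuts: [6, 16, 28, 32, 50, 64, 69, 74, 78, 88, 98, 107, 114, 120, 142, 152, 165, 171, 179, 193, 209, 220, 232, 245, 254, 263, 269, 279]

Fragments:
  [0,6): 6 bp
  [6,16): 10 bp
  [16,28): 12 bp
  [28,32): 4 bp
  [32,50): 18 bp
  [50,64): 14 bp
  [64,69): 5 bp
  [69,74): 5 bp
  [74,78): 4 bp
  [78,88): 10 bp
  [88,98): 10 bp
  [98,107): 9 bp
  [107,114): 7 bp
  [114,120): 6 bp
  [120,142): 22 bp
  [142,152): 10 bp
  [152,165): 13 bp
  [165,171): 6 bp
  [171,179): 8 bp
  [179,193): 14 bp
  [193,209): 16 bp
  [209,220): 11 bp
  [220,232): 12 bp
  [232,245): 13 bp
  [245,254): 9 bp
  [254,263): 9 bp
  [263,269): 6 bp
  [269,279): 10 bp
  [279,282): 3 bp

[3,4,4,5,5,6,6,6,6,7,8,9,9,9,10,10,10,10,10,11,12,12,13,13,14,14,16,18,22]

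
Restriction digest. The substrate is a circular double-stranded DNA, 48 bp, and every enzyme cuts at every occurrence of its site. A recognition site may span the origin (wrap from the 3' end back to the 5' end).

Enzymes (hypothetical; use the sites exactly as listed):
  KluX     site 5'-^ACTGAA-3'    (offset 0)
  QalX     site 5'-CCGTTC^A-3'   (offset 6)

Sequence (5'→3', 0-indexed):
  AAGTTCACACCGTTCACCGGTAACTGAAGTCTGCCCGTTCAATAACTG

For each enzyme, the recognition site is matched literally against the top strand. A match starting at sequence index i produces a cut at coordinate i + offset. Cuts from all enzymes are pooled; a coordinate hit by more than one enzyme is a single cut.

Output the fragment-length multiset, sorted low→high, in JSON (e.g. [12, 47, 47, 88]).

Per-enzyme occurrences:
  KluX (ACTGAA, off=0): starts [22, 44] → cuts [22, 44]
  QalX (CCGTTCA, off=6): starts [9, 34] → cuts [15, 40]

All cut coordinates (distinct, sorted): [15, 22, 40, 44]

Fragments:
  15→22: 7 bp
  22→40: 18 bp
  40→44: 4 bp
  44→15 (wrap): 48-44+15 = 19 bp

[4,7,18,19]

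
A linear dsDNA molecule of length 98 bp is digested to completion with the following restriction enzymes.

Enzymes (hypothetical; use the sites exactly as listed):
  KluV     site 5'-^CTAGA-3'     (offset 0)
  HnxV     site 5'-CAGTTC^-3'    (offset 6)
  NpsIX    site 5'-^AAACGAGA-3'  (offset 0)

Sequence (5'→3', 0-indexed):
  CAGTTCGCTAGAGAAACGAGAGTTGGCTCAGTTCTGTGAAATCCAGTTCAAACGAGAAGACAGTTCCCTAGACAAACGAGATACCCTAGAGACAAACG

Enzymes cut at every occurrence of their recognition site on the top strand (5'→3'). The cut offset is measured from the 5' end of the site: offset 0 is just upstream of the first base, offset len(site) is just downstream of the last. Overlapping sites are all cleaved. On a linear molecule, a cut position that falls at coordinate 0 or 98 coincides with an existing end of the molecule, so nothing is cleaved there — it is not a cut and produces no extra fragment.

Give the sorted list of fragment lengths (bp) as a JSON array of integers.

[1,1,6,6,6,12,13,15,17,21]

Scan for sites:
  KluV CTAGA/0: at [7, 67, 85] ⇒ [7, 67, 85]
  HnxV CAGTTC/6: at [0, 28, 43, 60] ⇒ [6, 34, 49, 66]
  NpsIX AAACGAGA/0: at [13, 49, 73] ⇒ [13, 49, 73]

All cut coordinates (distinct, sorted): [6, 7, 13, 34, 49, 66, 67, 73, 85]

Fragment lengths:
  [0,6): 6 bp
  [6,7): 1 bp
  [7,13): 6 bp
  [13,34): 21 bp
  [34,49): 15 bp
  [49,66): 17 bp
  [66,67): 1 bp
  [67,73): 6 bp
  [73,85): 12 bp
  [85,98): 13 bp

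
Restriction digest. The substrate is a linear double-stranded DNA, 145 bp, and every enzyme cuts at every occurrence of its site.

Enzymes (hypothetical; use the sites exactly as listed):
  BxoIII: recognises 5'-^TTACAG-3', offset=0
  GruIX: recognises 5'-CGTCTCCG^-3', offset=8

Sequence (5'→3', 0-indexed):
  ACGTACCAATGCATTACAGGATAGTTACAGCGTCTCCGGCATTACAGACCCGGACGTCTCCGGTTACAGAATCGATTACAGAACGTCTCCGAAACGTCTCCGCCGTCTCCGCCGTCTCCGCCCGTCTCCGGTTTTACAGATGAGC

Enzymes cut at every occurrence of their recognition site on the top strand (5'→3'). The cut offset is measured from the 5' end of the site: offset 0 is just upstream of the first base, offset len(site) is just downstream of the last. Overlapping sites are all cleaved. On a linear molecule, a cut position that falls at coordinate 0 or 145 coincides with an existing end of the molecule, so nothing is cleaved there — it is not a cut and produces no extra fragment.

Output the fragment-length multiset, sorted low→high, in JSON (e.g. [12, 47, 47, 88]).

[1,3,3,9,9,10,11,11,12,12,13,14,16,21]

Scan for sites:
  BxoIII (TTACAG, off=0): starts [13, 24, 41, 63, 75, 133] → cuts [13, 24, 41, 63, 75, 133]
  GruIX (CGTCTCCG, off=8): starts [30, 54, 83, 94, 103, 112, 122] → cuts [38, 62, 91, 102, 111, 120, 130]

All cut coordinates (distinct, sorted): [13, 24, 38, 41, 62, 63, 75, 91, 102, 111, 120, 130, 133]

Fragment lengths:
  [0,13): 13 bp
  [13,24): 11 bp
  [24,38): 14 bp
  [38,41): 3 bp
  [41,62): 21 bp
  [62,63): 1 bp
  [63,75): 12 bp
  [75,91): 16 bp
  [91,102): 11 bp
  [102,111): 9 bp
  [111,120): 9 bp
  [120,130): 10 bp
  [130,133): 3 bp
  [133,145): 12 bp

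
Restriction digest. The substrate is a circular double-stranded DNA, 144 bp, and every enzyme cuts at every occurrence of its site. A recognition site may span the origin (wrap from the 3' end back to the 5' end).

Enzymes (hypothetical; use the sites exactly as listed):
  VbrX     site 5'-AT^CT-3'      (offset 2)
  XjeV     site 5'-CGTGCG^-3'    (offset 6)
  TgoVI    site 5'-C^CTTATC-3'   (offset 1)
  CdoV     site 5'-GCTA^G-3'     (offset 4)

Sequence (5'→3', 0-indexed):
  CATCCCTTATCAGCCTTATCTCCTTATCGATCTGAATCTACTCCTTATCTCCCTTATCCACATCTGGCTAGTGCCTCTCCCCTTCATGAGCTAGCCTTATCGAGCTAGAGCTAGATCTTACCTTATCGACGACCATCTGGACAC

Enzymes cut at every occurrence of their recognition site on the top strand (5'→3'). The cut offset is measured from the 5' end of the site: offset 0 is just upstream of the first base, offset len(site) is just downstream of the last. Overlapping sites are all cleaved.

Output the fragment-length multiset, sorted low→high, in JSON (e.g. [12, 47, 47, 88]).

[2,3,3,4,5,5,5,6,6,6,7,9,9,11,12,13,15,23]

Per-enzyme occurrences:
  VbrX ATCT/2: at [17, 29, 35, 46, 61, 114, 134] ⇒ [19, 31, 37, 48, 63, 116, 136]
  XjeV (CGTGCG, off=6): no sites
  TgoVI CCTTATC/1: at [4, 13, 21, 42, 51, 94, 120] ⇒ [5, 14, 22, 43, 52, 95, 121]
  CdoV GCTAG/4: at [66, 89, 103, 109] ⇒ [70, 93, 107, 113]

All cut coordinates (distinct, sorted): [5, 14, 19, 22, 31, 37, 43, 48, 52, 63, 70, 93, 95, 107, 113, 116, 121, 136]

Fragments:
  5→14: 9 bp
  14→19: 5 bp
  19→22: 3 bp
  22→31: 9 bp
  31→37: 6 bp
  37→43: 6 bp
  43→48: 5 bp
  48→52: 4 bp
  52→63: 11 bp
  63→70: 7 bp
  70→93: 23 bp
  93→95: 2 bp
  95→107: 12 bp
  107→113: 6 bp
  113→116: 3 bp
  116→121: 5 bp
  121→136: 15 bp
  136→5 (wrap): 144-136+5 = 13 bp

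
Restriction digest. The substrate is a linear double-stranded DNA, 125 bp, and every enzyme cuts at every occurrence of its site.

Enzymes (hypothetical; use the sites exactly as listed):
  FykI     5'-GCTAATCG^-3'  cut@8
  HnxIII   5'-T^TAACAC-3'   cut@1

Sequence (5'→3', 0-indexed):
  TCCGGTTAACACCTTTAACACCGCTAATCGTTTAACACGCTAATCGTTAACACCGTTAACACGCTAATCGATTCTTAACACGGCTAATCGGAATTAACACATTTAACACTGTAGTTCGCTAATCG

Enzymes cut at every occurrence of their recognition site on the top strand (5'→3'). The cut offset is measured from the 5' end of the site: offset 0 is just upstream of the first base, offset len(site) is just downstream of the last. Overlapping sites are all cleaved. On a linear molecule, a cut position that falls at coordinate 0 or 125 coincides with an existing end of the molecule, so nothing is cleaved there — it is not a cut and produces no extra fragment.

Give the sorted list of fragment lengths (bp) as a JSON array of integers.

Scan for sites:
  FykI GCTAATCG/8: at [22, 38, 62, 82, 117] ⇒ [30, 46, 70, 90] (position 125 is a terminus of the linear molecule — no cut)
  HnxIII TTAACAC/1: at [5, 14, 31, 46, 55, 74, 93, 102] ⇒ [6, 15, 32, 47, 56, 75, 94, 103]

Pooled cuts: [6, 15, 30, 32, 46, 47, 56, 70, 75, 90, 94, 103]

Fragment lengths:
  [0,6): 6 bp
  [6,15): 9 bp
  [15,30): 15 bp
  [30,32): 2 bp
  [32,46): 14 bp
  [46,47): 1 bp
  [47,56): 9 bp
  [56,70): 14 bp
  [70,75): 5 bp
  [75,90): 15 bp
  [90,94): 4 bp
  [94,103): 9 bp
  [103,125): 22 bp

[1,2,4,5,6,9,9,9,14,14,15,15,22]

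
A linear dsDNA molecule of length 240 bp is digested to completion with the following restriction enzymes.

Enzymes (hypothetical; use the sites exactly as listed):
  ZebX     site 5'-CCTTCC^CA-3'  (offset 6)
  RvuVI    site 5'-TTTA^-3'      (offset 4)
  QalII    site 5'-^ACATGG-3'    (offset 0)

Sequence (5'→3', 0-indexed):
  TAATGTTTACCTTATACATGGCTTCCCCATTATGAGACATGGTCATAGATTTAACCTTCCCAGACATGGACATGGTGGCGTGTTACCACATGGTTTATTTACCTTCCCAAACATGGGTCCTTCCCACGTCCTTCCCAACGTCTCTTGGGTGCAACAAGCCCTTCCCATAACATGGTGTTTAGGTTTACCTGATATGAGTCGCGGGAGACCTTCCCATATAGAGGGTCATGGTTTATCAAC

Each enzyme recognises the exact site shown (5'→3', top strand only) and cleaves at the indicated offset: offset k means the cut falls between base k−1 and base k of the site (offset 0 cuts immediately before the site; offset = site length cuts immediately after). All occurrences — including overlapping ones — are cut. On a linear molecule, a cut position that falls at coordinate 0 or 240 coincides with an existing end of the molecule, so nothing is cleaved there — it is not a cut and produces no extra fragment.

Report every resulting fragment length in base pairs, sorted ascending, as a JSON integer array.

[3,3,4,4,5,6,6,6,6,7,9,10,11,12,14,17,18,21,21,27,30]

Site scan:
  ZebX CCTTCCCA/6: at [54, 101, 118, 129, 159, 208] ⇒ [60, 107, 124, 135, 165, 214]
  RvuVI TTTA/4: at [5, 49, 93, 97, 177, 183, 231] ⇒ [9, 53, 97, 101, 181, 187, 235]
  QalII ACATGG/0: at [15, 36, 63, 69, 87, 110, 169] ⇒ [15, 36, 63, 69, 87, 110, 169]

All cut coordinates (distinct, sorted): [9, 15, 36, 53, 60, 63, 69, 87, 97, 101, 107, 110, 124, 135, 165, 169, 181, 187, 214, 235]

Fragment lengths:
  [0,9): 9 bp
  [9,15): 6 bp
  [15,36): 21 bp
  [36,53): 17 bp
  [53,60): 7 bp
  [60,63): 3 bp
  [63,69): 6 bp
  [69,87): 18 bp
  [87,97): 10 bp
  [97,101): 4 bp
  [101,107): 6 bp
  [107,110): 3 bp
  [110,124): 14 bp
  [124,135): 11 bp
  [135,165): 30 bp
  [165,169): 4 bp
  [169,181): 12 bp
  [181,187): 6 bp
  [187,214): 27 bp
  [214,235): 21 bp
  [235,240): 5 bp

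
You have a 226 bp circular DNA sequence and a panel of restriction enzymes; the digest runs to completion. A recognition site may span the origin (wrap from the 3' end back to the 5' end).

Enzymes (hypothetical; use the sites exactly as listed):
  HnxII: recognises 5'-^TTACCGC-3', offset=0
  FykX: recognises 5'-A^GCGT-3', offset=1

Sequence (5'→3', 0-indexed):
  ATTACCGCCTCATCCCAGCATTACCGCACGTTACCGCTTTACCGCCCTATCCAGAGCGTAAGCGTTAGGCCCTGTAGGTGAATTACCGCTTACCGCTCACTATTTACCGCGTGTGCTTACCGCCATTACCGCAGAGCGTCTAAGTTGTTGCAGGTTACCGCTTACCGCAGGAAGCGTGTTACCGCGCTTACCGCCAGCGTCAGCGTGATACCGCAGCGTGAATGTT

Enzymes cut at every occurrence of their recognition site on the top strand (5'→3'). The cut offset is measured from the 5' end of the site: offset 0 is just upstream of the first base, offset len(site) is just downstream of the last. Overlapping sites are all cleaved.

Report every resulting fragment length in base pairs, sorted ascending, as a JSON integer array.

[5,6,6,7,7,8,9,9,9,10,10,12,12,13,13,14,17,19,19,21]

Site scan:
  HnxII TTACCGC/0: at [1, 20, 30, 38, 82, 89, 103, 116, 125, 154, 161, 178, 187] ⇒ [1, 20, 30, 38, 82, 89, 103, 116, 125, 154, 161, 178, 187]
  FykX AGCGT/1: at [54, 60, 134, 172, 195, 201, 214] ⇒ [55, 61, 135, 173, 196, 202, 215]

All cut coordinates (distinct, sorted): [1, 20, 30, 38, 55, 61, 82, 89, 103, 116, 125, 135, 154, 161, 173, 178, 187, 196, 202, 215]

Fragment lengths:
  1→20: 19 bp
  20→30: 10 bp
  30→38: 8 bp
  38→55: 17 bp
  55→61: 6 bp
  61→82: 21 bp
  82→89: 7 bp
  89→103: 14 bp
  103→116: 13 bp
  116→125: 9 bp
  125→135: 10 bp
  135→154: 19 bp
  154→161: 7 bp
  161→173: 12 bp
  173→178: 5 bp
  178→187: 9 bp
  187→196: 9 bp
  196→202: 6 bp
  202→215: 13 bp
  215→1 (wrap): 226-215+1 = 12 bp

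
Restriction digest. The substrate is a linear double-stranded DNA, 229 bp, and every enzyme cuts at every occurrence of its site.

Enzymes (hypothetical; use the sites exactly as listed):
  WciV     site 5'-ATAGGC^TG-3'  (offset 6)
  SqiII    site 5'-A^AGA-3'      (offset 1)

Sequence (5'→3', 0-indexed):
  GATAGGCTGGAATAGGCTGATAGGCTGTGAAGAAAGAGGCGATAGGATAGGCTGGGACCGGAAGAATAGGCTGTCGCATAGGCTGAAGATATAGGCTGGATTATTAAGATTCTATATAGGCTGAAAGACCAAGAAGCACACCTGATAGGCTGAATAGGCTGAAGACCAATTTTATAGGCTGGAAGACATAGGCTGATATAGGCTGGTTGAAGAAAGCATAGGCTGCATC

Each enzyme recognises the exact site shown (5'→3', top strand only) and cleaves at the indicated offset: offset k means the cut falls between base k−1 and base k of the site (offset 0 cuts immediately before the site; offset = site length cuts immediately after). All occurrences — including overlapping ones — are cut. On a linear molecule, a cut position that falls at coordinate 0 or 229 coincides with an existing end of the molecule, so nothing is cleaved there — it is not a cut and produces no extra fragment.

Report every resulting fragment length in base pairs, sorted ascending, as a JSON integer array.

[3,3,4,4,4,5,6,6,7,7,8,9,9,10,10,10,10,10,10,12,13,15,17,18,19]

Per-enzyme occurrences:
  WciV ATAGGCTG/6: at [1, 11, 19, 46, 65, 77, 90, 115, 144, 153, 173, 187, 197, 217] ⇒ [7, 17, 25, 52, 71, 83, 96, 121, 150, 159, 179, 193, 203, 223]
  SqiII AAGA/1: at [29, 33, 61, 85, 105, 124, 130, 161, 182, 209] ⇒ [30, 34, 62, 86, 106, 125, 131, 162, 183, 210]

Pooled cuts: [7, 17, 25, 30, 34, 52, 62, 71, 83, 86, 96, 106, 121, 125, 131, 150, 159, 162, 179, 183, 193, 203, 210, 223]

Fragment lengths:
  [0,7): 7 bp
  [7,17): 10 bp
  [17,25): 8 bp
  [25,30): 5 bp
  [30,34): 4 bp
  [34,52): 18 bp
  [52,62): 10 bp
  [62,71): 9 bp
  [71,83): 12 bp
  [83,86): 3 bp
  [86,96): 10 bp
  [96,106): 10 bp
  [106,121): 15 bp
  [121,125): 4 bp
  [125,131): 6 bp
  [131,150): 19 bp
  [150,159): 9 bp
  [159,162): 3 bp
  [162,179): 17 bp
  [179,183): 4 bp
  [183,193): 10 bp
  [193,203): 10 bp
  [203,210): 7 bp
  [210,223): 13 bp
  [223,229): 6 bp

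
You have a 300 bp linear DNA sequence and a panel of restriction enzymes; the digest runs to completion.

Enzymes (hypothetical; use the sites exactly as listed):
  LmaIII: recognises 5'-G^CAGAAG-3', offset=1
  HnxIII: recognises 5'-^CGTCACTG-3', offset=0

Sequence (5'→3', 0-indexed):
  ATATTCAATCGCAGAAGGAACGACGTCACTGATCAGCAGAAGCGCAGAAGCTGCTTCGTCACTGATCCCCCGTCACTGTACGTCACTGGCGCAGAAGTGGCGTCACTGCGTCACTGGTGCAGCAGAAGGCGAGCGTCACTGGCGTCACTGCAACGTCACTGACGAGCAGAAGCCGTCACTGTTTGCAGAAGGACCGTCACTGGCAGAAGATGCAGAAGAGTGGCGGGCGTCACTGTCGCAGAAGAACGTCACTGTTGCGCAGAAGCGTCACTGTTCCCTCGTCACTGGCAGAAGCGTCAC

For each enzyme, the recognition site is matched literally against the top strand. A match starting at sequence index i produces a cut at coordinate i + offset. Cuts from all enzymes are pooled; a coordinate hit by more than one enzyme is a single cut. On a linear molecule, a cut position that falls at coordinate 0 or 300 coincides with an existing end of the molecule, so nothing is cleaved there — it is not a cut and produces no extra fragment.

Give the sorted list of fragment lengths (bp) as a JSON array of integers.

Scan for sites:
  LmaIII GCAGAAG/1: at [10, 35, 43, 90, 121, 165, 184, 202, 211, 237, 258, 287] ⇒ [11, 36, 44, 91, 122, 166, 185, 203, 212, 238, 259, 288]
  HnxIII CGTCACTG/0: at [23, 56, 70, 80, 100, 108, 133, 142, 153, 173, 194, 227, 246, 265, 279] ⇒ [23, 56, 70, 80, 100, 108, 133, 142, 153, 173, 194, 227, 246, 265, 279]

Pooled cuts: [11, 23, 36, 44, 56, 70, 80, 91, 100, 108, 122, 133, 142, 153, 166, 173, 185, 194, 203, 212, 227, 238, 246, 259, 265, 279, 288]

Fragments:
  [0,11): 11 bp
  [11,23): 12 bp
  [23,36): 13 bp
  [36,44): 8 bp
  [44,56): 12 bp
  [56,70): 14 bp
  [70,80): 10 bp
  [80,91): 11 bp
  [91,100): 9 bp
  [100,108): 8 bp
  [108,122): 14 bp
  [122,133): 11 bp
  [133,142): 9 bp
  [142,153): 11 bp
  [153,166): 13 bp
  [166,173): 7 bp
  [173,185): 12 bp
  [185,194): 9 bp
  [194,203): 9 bp
  [203,212): 9 bp
  [212,227): 15 bp
  [227,238): 11 bp
  [238,246): 8 bp
  [246,259): 13 bp
  [259,265): 6 bp
  [265,279): 14 bp
  [279,288): 9 bp
  [288,300): 12 bp

[6,7,8,8,8,9,9,9,9,9,9,10,11,11,11,11,11,12,12,12,12,13,13,13,14,14,14,15]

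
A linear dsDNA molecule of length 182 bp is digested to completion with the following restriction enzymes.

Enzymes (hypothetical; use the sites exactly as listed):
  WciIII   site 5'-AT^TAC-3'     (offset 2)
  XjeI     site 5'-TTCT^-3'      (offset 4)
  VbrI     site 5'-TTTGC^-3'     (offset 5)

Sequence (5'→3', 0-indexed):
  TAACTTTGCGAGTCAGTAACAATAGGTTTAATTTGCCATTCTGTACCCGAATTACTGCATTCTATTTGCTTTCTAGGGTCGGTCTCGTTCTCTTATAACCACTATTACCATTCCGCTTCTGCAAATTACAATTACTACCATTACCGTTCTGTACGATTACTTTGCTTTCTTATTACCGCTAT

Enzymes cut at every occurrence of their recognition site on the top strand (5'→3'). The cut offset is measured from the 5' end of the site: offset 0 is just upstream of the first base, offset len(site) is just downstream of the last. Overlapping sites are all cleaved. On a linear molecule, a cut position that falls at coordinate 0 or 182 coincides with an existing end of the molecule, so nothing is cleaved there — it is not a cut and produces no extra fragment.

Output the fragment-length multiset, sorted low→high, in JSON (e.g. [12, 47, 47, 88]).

Scan for sites:
  WciIII ATTAC/2: at [50, 103, 124, 130, 139, 155, 171] ⇒ [52, 105, 126, 132, 141, 157, 173]
  XjeI TTCT/4: at [38, 59, 70, 87, 116, 146, 166] ⇒ [42, 63, 74, 91, 120, 150, 170]
  VbrI TTTGC/5: at [4, 31, 64, 160] ⇒ [9, 36, 69, 165]

Pooled cuts: [9, 36, 42, 52, 63, 69, 74, 91, 105, 120, 126, 132, 141, 150, 157, 165, 170, 173]

Fragment lengths:
  [0,9): 9 bp
  [9,36): 27 bp
  [36,42): 6 bp
  [42,52): 10 bp
  [52,63): 11 bp
  [63,69): 6 bp
  [69,74): 5 bp
  [74,91): 17 bp
  [91,105): 14 bp
  [105,120): 15 bp
  [120,126): 6 bp
  [126,132): 6 bp
  [132,141): 9 bp
  [141,150): 9 bp
  [150,157): 7 bp
  [157,165): 8 bp
  [165,170): 5 bp
  [170,173): 3 bp
  [173,182): 9 bp

[3,5,5,6,6,6,6,7,8,9,9,9,9,10,11,14,15,17,27]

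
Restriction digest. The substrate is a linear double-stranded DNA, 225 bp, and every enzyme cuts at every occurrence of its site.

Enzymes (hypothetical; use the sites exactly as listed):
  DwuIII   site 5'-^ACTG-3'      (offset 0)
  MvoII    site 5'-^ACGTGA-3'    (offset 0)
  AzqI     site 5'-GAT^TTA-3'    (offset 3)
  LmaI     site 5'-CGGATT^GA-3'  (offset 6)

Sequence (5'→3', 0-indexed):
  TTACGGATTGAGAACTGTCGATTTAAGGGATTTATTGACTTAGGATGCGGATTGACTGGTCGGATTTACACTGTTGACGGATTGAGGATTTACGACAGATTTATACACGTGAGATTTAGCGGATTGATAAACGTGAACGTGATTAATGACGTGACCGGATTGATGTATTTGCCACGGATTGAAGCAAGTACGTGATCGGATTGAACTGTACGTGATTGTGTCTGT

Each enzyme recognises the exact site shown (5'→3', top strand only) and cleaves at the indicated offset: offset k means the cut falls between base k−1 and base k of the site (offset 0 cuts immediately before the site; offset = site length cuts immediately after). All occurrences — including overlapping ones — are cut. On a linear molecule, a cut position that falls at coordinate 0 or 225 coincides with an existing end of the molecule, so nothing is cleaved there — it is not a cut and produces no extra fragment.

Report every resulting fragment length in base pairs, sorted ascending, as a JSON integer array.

Scan for sites:
  DwuIII ACTG/0: at [13, 54, 69, 204] ⇒ [13, 54, 69, 204]
  MvoII ACGTGA/0: at [106, 130, 136, 148, 189, 209] ⇒ [106, 130, 136, 148, 189, 209]
  AzqI GATTTA/3: at [19, 28, 62, 86, 97, 112] ⇒ [22, 31, 65, 89, 100, 115]
  LmaI CGGATTGA/6: at [3, 47, 77, 119, 155, 174, 196] ⇒ [9, 53, 83, 125, 161, 180, 202]

All cut coordinates (distinct, sorted): [9, 13, 22, 31, 53, 54, 65, 69, 83, 89, 100, 106, 115, 125, 130, 136, 148, 161, 180, 189, 202, 204, 209]

Fragments:
  [0,9): 9 bp
  [9,13): 4 bp
  [13,22): 9 bp
  [22,31): 9 bp
  [31,53): 22 bp
  [53,54): 1 bp
  [54,65): 11 bp
  [65,69): 4 bp
  [69,83): 14 bp
  [83,89): 6 bp
  [89,100): 11 bp
  [100,106): 6 bp
  [106,115): 9 bp
  [115,125): 10 bp
  [125,130): 5 bp
  [130,136): 6 bp
  [136,148): 12 bp
  [148,161): 13 bp
  [161,180): 19 bp
  [180,189): 9 bp
  [189,202): 13 bp
  [202,204): 2 bp
  [204,209): 5 bp
  [209,225): 16 bp

[1,2,4,4,5,5,6,6,6,9,9,9,9,9,10,11,11,12,13,13,14,16,19,22]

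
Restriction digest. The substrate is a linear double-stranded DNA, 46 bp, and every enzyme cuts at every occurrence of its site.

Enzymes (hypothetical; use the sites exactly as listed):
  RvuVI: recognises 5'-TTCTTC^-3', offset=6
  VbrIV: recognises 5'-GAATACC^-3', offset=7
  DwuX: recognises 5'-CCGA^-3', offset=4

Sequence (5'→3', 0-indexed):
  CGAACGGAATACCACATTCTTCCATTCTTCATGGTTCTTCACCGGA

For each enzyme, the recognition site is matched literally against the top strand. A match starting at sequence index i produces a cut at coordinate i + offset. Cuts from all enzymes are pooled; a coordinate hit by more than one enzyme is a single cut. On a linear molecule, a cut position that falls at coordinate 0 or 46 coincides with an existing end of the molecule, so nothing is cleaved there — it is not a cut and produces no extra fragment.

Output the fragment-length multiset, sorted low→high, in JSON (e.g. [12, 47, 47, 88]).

[6,8,9,10,13]

Site scan:
  RvuVI (TTCTTC, off=6): starts [16, 24, 34] → cuts [22, 30, 40]
  VbrIV (GAATACC, off=7): starts [6] → cuts [13]
  DwuX (CCGA, off=4): no sites

All cut coordinates (distinct, sorted): [13, 22, 30, 40]

Fragment lengths:
  [0,13): 13 bp
  [13,22): 9 bp
  [22,30): 8 bp
  [30,40): 10 bp
  [40,46): 6 bp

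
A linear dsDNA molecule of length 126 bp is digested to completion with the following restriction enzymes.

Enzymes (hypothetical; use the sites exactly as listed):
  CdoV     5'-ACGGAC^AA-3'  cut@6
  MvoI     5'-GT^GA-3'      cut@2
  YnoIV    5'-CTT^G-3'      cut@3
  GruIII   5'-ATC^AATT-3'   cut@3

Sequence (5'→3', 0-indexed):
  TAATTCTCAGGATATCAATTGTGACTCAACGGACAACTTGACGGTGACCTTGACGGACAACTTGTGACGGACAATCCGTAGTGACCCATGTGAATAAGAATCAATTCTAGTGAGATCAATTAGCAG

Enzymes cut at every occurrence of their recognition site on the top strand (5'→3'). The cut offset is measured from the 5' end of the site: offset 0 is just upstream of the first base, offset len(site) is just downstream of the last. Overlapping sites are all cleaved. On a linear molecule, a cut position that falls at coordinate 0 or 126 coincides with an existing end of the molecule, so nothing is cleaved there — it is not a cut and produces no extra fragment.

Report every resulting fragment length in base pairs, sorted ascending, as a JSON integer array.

[2,5,5,6,6,6,6,7,7,9,9,9,10,11,12,16]

Per-enzyme occurrences:
  CdoV (ACGGACAA, off=6): starts [28, 52, 66] → cuts [34, 58, 72]
  MvoI (GTGA, off=2): starts [20, 43, 63, 80, 89, 109] → cuts [22, 45, 65, 82, 91, 111]
  YnoIV (CTTG, off=3): starts [36, 48, 60] → cuts [39, 51, 63]
  GruIII (ATCAATT, off=3): starts [13, 99, 114] → cuts [16, 102, 117]

Pooled cuts: [16, 22, 34, 39, 45, 51, 58, 63, 65, 72, 82, 91, 102, 111, 117]

Fragment lengths:
  [0,16): 16 bp
  [16,22): 6 bp
  [22,34): 12 bp
  [34,39): 5 bp
  [39,45): 6 bp
  [45,51): 6 bp
  [51,58): 7 bp
  [58,63): 5 bp
  [63,65): 2 bp
  [65,72): 7 bp
  [72,82): 10 bp
  [82,91): 9 bp
  [91,102): 11 bp
  [102,111): 9 bp
  [111,117): 6 bp
  [117,126): 9 bp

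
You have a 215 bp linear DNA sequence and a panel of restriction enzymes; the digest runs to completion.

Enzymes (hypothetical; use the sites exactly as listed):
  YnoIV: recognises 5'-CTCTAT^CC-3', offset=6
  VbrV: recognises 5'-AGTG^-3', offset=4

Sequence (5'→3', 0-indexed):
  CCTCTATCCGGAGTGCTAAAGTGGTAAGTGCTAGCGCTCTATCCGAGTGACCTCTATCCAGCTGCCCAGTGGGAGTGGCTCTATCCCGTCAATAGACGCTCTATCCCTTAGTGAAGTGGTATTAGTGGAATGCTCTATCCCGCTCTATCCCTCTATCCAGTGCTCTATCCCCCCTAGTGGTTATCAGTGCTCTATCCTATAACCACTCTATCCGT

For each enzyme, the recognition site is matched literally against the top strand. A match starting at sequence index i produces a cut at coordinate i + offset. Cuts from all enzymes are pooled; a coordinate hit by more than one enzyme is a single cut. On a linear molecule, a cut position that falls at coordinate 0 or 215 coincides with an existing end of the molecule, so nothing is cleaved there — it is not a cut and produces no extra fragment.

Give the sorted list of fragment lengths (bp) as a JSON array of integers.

Site scan:
  YnoIV (CTCTATCC, off=6): starts [1, 36, 51, 78, 98, 132, 142, 150, 162, 189, 205] → cuts [7, 42, 57, 84, 104, 138, 148, 156, 168, 195, 211]
  VbrV (AGTG, off=4): starts [11, 19, 26, 45, 67, 73, 109, 114, 123, 158, 175, 185] → cuts [15, 23, 30, 49, 71, 77, 113, 118, 127, 162, 179, 189]

All cut coordinates (distinct, sorted): [7, 15, 23, 30, 42, 49, 57, 71, 77, 84, 104, 113, 118, 127, 138, 148, 156, 162, 168, 179, 189, 195, 211]

Fragment lengths:
  [0,7): 7 bp
  [7,15): 8 bp
  [15,23): 8 bp
  [23,30): 7 bp
  [30,42): 12 bp
  [42,49): 7 bp
  [49,57): 8 bp
  [57,71): 14 bp
  [71,77): 6 bp
  [77,84): 7 bp
  [84,104): 20 bp
  [104,113): 9 bp
  [113,118): 5 bp
  [118,127): 9 bp
  [127,138): 11 bp
  [138,148): 10 bp
  [148,156): 8 bp
  [156,162): 6 bp
  [162,168): 6 bp
  [168,179): 11 bp
  [179,189): 10 bp
  [189,195): 6 bp
  [195,211): 16 bp
  [211,215): 4 bp

[4,5,6,6,6,6,7,7,7,7,8,8,8,8,9,9,10,10,11,11,12,14,16,20]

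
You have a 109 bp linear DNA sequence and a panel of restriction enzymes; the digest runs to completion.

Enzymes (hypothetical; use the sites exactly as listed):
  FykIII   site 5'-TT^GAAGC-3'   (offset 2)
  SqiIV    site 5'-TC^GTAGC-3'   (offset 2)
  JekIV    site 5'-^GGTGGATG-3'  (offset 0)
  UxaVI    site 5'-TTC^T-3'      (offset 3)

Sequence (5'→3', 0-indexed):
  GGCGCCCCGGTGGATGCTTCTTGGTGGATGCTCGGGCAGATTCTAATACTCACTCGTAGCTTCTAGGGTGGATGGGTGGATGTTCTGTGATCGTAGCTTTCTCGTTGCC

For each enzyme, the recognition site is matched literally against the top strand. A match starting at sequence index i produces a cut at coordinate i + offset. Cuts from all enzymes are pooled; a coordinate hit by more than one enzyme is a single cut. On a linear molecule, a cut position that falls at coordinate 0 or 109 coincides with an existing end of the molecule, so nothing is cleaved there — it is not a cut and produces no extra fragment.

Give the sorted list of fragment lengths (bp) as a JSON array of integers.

[2,3,7,8,8,8,8,9,11,12,12,21]

Site scan:
  FykIII (TTGAAGC, off=2): no sites
  SqiIV (TCGTAGC, off=2): starts [53, 90] → cuts [55, 92]
  JekIV (GGTGGATG, off=0): starts [8, 22, 66, 74] → cuts [8, 22, 66, 74]
  UxaVI (TTCT, off=3): starts [17, 40, 60, 82, 98] → cuts [20, 43, 63, 85, 101]

Pooled cuts: [8, 20, 22, 43, 55, 63, 66, 74, 85, 92, 101]

Fragments:
  [0,8): 8 bp
  [8,20): 12 bp
  [20,22): 2 bp
  [22,43): 21 bp
  [43,55): 12 bp
  [55,63): 8 bp
  [63,66): 3 bp
  [66,74): 8 bp
  [74,85): 11 bp
  [85,92): 7 bp
  [92,101): 9 bp
  [101,109): 8 bp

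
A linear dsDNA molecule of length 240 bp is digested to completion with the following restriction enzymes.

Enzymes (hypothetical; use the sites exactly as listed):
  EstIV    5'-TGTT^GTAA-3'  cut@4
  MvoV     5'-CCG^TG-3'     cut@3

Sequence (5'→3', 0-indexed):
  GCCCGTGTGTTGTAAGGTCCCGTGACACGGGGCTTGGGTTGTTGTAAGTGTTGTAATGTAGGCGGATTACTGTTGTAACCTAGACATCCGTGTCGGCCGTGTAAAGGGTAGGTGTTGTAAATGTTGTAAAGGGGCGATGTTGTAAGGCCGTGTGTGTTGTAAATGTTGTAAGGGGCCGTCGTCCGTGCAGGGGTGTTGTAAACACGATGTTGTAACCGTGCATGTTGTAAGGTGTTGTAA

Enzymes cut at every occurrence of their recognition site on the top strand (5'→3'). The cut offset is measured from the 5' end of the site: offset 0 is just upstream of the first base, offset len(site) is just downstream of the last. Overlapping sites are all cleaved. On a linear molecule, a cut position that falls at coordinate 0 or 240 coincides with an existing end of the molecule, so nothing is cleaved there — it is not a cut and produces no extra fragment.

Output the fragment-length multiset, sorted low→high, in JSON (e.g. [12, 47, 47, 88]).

Scan for sites:
  EstIV (TGTTGTAA, off=4): starts [7, 39, 48, 70, 112, 121, 137, 154, 163, 193, 207, 222, 232] → cuts [11, 43, 52, 74, 116, 125, 141, 158, 167, 197, 211, 226, 236]
  MvoV (CCGTG, off=3): starts [2, 19, 87, 96, 147, 182, 215] → cuts [5, 22, 90, 99, 150, 185, 218]

Pooled cuts: [5, 11, 22, 43, 52, 74, 90, 99, 116, 125, 141, 150, 158, 167, 185, 197, 211, 218, 226, 236]

Fragments:
  [0,5): 5 bp
  [5,11): 6 bp
  [11,22): 11 bp
  [22,43): 21 bp
  [43,52): 9 bp
  [52,74): 22 bp
  [74,90): 16 bp
  [90,99): 9 bp
  [99,116): 17 bp
  [116,125): 9 bp
  [125,141): 16 bp
  [141,150): 9 bp
  [150,158): 8 bp
  [158,167): 9 bp
  [167,185): 18 bp
  [185,197): 12 bp
  [197,211): 14 bp
  [211,218): 7 bp
  [218,226): 8 bp
  [226,236): 10 bp
  [236,240): 4 bp

[4,5,6,7,8,8,9,9,9,9,9,10,11,12,14,16,16,17,18,21,22]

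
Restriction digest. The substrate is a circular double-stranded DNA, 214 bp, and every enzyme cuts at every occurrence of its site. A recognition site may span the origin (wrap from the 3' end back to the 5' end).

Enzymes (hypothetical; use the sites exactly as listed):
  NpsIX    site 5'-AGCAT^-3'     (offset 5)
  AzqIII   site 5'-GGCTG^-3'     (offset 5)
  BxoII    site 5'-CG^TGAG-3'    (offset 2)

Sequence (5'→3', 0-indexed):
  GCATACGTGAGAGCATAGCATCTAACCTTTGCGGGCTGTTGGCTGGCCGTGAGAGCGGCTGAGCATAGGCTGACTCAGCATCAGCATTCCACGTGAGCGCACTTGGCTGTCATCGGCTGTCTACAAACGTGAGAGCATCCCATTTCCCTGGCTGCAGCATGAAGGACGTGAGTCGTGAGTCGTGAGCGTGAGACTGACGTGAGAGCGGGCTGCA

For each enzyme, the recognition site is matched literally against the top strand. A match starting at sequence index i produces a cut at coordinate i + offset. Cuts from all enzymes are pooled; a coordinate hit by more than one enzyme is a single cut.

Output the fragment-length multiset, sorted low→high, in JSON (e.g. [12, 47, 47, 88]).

Site scan:
  NpsIX (AGCAT, off=5): starts [11, 16, 61, 76, 82, 133, 155, 213] → cuts [4, 16, 21, 66, 81, 87, 138, 160]
  AzqIII (GGCTG, off=5): starts [33, 40, 56, 67, 104, 114, 149, 207] → cuts [38, 45, 61, 72, 109, 119, 154, 212]
  BxoII (CGTGAG, off=2): starts [5, 47, 91, 127, 166, 173, 180, 186, 197] → cuts [7, 49, 93, 129, 168, 175, 182, 188, 199]

Pooled cuts: [4, 7, 16, 21, 38, 45, 49, 61, 66, 72, 81, 87, 93, 109, 119, 129, 138, 154, 160, 168, 175, 182, 188, 199, 212]

Fragments:
  4→7: 3 bp
  7→16: 9 bp
  16→21: 5 bp
  21→38: 17 bp
  38→45: 7 bp
  45→49: 4 bp
  49→61: 12 bp
  61→66: 5 bp
  66→72: 6 bp
  72→81: 9 bp
  81→87: 6 bp
  87→93: 6 bp
  93→109: 16 bp
  109→119: 10 bp
  119→129: 10 bp
  129→138: 9 bp
  138→154: 16 bp
  154→160: 6 bp
  160→168: 8 bp
  168→175: 7 bp
  175→182: 7 bp
  182→188: 6 bp
  188→199: 11 bp
  199→212: 13 bp
  212→4 (wrap): 214-212+4 = 6 bp

[3,4,5,5,6,6,6,6,6,6,7,7,7,8,9,9,9,10,10,11,12,13,16,16,17]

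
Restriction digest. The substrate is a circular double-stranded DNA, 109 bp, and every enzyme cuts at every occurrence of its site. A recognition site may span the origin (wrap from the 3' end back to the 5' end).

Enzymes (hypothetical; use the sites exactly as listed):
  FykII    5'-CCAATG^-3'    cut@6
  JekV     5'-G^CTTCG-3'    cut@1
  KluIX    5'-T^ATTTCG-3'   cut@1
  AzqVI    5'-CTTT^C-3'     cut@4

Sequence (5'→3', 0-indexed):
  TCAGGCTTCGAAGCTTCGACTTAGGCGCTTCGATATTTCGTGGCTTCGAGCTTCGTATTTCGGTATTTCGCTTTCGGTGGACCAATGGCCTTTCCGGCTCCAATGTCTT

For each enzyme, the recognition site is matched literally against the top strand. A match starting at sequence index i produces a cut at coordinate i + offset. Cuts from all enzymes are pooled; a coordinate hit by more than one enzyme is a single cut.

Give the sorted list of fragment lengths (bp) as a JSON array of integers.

Per-enzyme occurrences:
  FykII CCAATG/6: at [81, 99] ⇒ [87, 105]
  JekV GCTTCG/1: at [4, 12, 26, 42, 49] ⇒ [5, 13, 27, 43, 50]
  KluIX TATTTCG/1: at [33, 55, 63] ⇒ [34, 56, 64]
  AzqVI CTTTC/4: at [70, 89, 106] ⇒ [1, 74, 93]

All cut coordinates (distinct, sorted): [1, 5, 13, 27, 34, 43, 50, 56, 64, 74, 87, 93, 105]

Fragment lengths:
  1→5: 4 bp
  5→13: 8 bp
  13→27: 14 bp
  27→34: 7 bp
  34→43: 9 bp
  43→50: 7 bp
  50→56: 6 bp
  56→64: 8 bp
  64→74: 10 bp
  74→87: 13 bp
  87→93: 6 bp
  93→105: 12 bp
  105→1 (wrap): 109-105+1 = 5 bp

[4,5,6,6,7,7,8,8,9,10,12,13,14]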